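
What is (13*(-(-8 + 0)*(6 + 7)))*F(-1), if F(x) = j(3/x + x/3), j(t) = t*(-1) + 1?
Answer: 17576/3 ≈ 5858.7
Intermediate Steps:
j(t) = 1 - t (j(t) = -t + 1 = 1 - t)
F(x) = 1 - 3/x - x/3 (F(x) = 1 - (3/x + x/3) = 1 + (-3/x - x/3) = 1 - 3/x - x/3)
(13*(-(-8 + 0)*(6 + 7)))*F(-1) = (13*(-(-8 + 0)*(6 + 7)))*(1 - 3/(-1) - 1/3*(-1)) = (13*(-(-8)*13))*(1 - 3*(-1) + 1/3) = (13*(-1*(-104)))*(1 + 3 + 1/3) = (13*104)*(13/3) = 1352*(13/3) = 17576/3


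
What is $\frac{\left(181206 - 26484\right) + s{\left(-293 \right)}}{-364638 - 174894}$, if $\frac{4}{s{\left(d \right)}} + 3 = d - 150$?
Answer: $- \frac{8625751}{30078909} \approx -0.28677$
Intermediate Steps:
$s{\left(d \right)} = \frac{4}{-153 + d}$ ($s{\left(d \right)} = \frac{4}{-3 + \left(d - 150\right)} = \frac{4}{-3 + \left(-150 + d\right)} = \frac{4}{-153 + d}$)
$\frac{\left(181206 - 26484\right) + s{\left(-293 \right)}}{-364638 - 174894} = \frac{\left(181206 - 26484\right) + \frac{4}{-153 - 293}}{-364638 - 174894} = \frac{\left(181206 - 26484\right) + \frac{4}{-446}}{-539532} = \left(154722 + 4 \left(- \frac{1}{446}\right)\right) \left(- \frac{1}{539532}\right) = \left(154722 - \frac{2}{223}\right) \left(- \frac{1}{539532}\right) = \frac{34503004}{223} \left(- \frac{1}{539532}\right) = - \frac{8625751}{30078909}$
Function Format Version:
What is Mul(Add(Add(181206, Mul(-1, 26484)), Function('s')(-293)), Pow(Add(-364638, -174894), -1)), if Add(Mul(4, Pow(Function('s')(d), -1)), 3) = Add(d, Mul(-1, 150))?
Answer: Rational(-8625751, 30078909) ≈ -0.28677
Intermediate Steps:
Function('s')(d) = Mul(4, Pow(Add(-153, d), -1)) (Function('s')(d) = Mul(4, Pow(Add(-3, Add(d, Mul(-1, 150))), -1)) = Mul(4, Pow(Add(-3, Add(d, -150)), -1)) = Mul(4, Pow(Add(-3, Add(-150, d)), -1)) = Mul(4, Pow(Add(-153, d), -1)))
Mul(Add(Add(181206, Mul(-1, 26484)), Function('s')(-293)), Pow(Add(-364638, -174894), -1)) = Mul(Add(Add(181206, Mul(-1, 26484)), Mul(4, Pow(Add(-153, -293), -1))), Pow(Add(-364638, -174894), -1)) = Mul(Add(Add(181206, -26484), Mul(4, Pow(-446, -1))), Pow(-539532, -1)) = Mul(Add(154722, Mul(4, Rational(-1, 446))), Rational(-1, 539532)) = Mul(Add(154722, Rational(-2, 223)), Rational(-1, 539532)) = Mul(Rational(34503004, 223), Rational(-1, 539532)) = Rational(-8625751, 30078909)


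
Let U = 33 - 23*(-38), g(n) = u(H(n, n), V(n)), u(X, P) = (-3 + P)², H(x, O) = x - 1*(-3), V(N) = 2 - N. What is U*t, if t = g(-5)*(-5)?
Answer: -72560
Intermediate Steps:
H(x, O) = 3 + x (H(x, O) = x + 3 = 3 + x)
g(n) = (-1 - n)² (g(n) = (-3 + (2 - n))² = (-1 - n)²)
U = 907 (U = 33 + 874 = 907)
t = -80 (t = (1 - 5)²*(-5) = (-4)²*(-5) = 16*(-5) = -80)
U*t = 907*(-80) = -72560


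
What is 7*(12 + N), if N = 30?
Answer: 294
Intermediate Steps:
7*(12 + N) = 7*(12 + 30) = 7*42 = 294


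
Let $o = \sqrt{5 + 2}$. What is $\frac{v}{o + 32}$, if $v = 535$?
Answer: $\frac{17120}{1017} - \frac{535 \sqrt{7}}{1017} \approx 15.442$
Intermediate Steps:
$o = \sqrt{7} \approx 2.6458$
$\frac{v}{o + 32} = \frac{535}{\sqrt{7} + 32} = \frac{535}{32 + \sqrt{7}}$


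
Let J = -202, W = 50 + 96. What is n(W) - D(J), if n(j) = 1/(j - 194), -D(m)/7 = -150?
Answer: -50401/48 ≈ -1050.0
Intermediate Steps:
W = 146
D(m) = 1050 (D(m) = -7*(-150) = 1050)
n(j) = 1/(-194 + j)
n(W) - D(J) = 1/(-194 + 146) - 1*1050 = 1/(-48) - 1050 = -1/48 - 1050 = -50401/48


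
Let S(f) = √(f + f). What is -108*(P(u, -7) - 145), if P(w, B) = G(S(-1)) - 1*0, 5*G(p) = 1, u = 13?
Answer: 78192/5 ≈ 15638.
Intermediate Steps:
S(f) = √2*√f (S(f) = √(2*f) = √2*√f)
G(p) = ⅕ (G(p) = (⅕)*1 = ⅕)
P(w, B) = ⅕ (P(w, B) = ⅕ - 1*0 = ⅕ + 0 = ⅕)
-108*(P(u, -7) - 145) = -108*(⅕ - 145) = -108*(-724/5) = 78192/5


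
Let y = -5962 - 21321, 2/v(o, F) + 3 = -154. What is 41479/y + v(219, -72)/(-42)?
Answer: -136728980/89952051 ≈ -1.5200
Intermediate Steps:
v(o, F) = -2/157 (v(o, F) = 2/(-3 - 154) = 2/(-157) = 2*(-1/157) = -2/157)
y = -27283
41479/y + v(219, -72)/(-42) = 41479/(-27283) - 2/157/(-42) = 41479*(-1/27283) - 2/157*(-1/42) = -41479/27283 + 1/3297 = -136728980/89952051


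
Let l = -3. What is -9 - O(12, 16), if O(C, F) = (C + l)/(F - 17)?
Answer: 0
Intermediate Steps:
O(C, F) = (-3 + C)/(-17 + F) (O(C, F) = (C - 3)/(F - 17) = (-3 + C)/(-17 + F))
-9 - O(12, 16) = -9 - (-3 + 12)/(-17 + 16) = -9 - 9/(-1) = -9 - (-1)*9 = -9 - 1*(-9) = -9 + 9 = 0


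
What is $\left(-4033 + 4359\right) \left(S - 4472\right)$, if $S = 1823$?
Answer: $-863574$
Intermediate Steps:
$\left(-4033 + 4359\right) \left(S - 4472\right) = \left(-4033 + 4359\right) \left(1823 - 4472\right) = 326 \left(-2649\right) = -863574$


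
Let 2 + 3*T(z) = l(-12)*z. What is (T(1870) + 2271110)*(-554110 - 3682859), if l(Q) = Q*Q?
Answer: -10002930178384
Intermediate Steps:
l(Q) = Q**2
T(z) = -2/3 + 48*z (T(z) = -2/3 + ((-12)**2*z)/3 = -2/3 + (144*z)/3 = -2/3 + 48*z)
(T(1870) + 2271110)*(-554110 - 3682859) = ((-2/3 + 48*1870) + 2271110)*(-554110 - 3682859) = ((-2/3 + 89760) + 2271110)*(-4236969) = (269278/3 + 2271110)*(-4236969) = (7082608/3)*(-4236969) = -10002930178384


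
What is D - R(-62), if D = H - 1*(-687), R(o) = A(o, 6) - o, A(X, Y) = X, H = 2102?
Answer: 2789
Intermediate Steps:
R(o) = 0 (R(o) = o - o = 0)
D = 2789 (D = 2102 - 1*(-687) = 2102 + 687 = 2789)
D - R(-62) = 2789 - 1*0 = 2789 + 0 = 2789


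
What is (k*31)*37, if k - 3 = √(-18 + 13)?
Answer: 3441 + 1147*I*√5 ≈ 3441.0 + 2564.8*I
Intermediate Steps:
k = 3 + I*√5 (k = 3 + √(-18 + 13) = 3 + √(-5) = 3 + I*√5 ≈ 3.0 + 2.2361*I)
(k*31)*37 = ((3 + I*√5)*31)*37 = (93 + 31*I*√5)*37 = 3441 + 1147*I*√5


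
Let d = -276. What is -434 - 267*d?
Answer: 73258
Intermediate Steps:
-434 - 267*d = -434 - 267*(-276) = -434 + 73692 = 73258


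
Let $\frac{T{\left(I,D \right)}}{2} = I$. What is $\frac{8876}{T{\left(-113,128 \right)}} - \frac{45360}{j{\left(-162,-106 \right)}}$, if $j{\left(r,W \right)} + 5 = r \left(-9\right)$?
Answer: $- \frac{11574094}{164189} \approx -70.493$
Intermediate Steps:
$T{\left(I,D \right)} = 2 I$
$j{\left(r,W \right)} = -5 - 9 r$ ($j{\left(r,W \right)} = -5 + r \left(-9\right) = -5 - 9 r$)
$\frac{8876}{T{\left(-113,128 \right)}} - \frac{45360}{j{\left(-162,-106 \right)}} = \frac{8876}{2 \left(-113\right)} - \frac{45360}{-5 - -1458} = \frac{8876}{-226} - \frac{45360}{-5 + 1458} = 8876 \left(- \frac{1}{226}\right) - \frac{45360}{1453} = - \frac{4438}{113} - \frac{45360}{1453} = - \frac{11574094}{164189}$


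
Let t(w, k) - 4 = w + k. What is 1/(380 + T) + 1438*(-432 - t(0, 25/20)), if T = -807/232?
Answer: -109849104979/174706 ≈ -6.2877e+5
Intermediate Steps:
t(w, k) = 4 + k + w (t(w, k) = 4 + (w + k) = 4 + (k + w) = 4 + k + w)
T = -807/232 (T = -807*1/232 = -807/232 ≈ -3.4784)
1/(380 + T) + 1438*(-432 - t(0, 25/20)) = 1/(380 - 807/232) + 1438*(-432 - (4 + 25/20 + 0)) = 1/(87353/232) + 1438*(-432 - (4 + 25*(1/20) + 0)) = 232/87353 + 1438*(-432 - (4 + 5/4 + 0)) = 232/87353 + 1438*(-432 - 1*21/4) = 232/87353 + 1438*(-432 - 21/4) = 232/87353 + 1438*(-1749/4) = 232/87353 - 1257531/2 = -109849104979/174706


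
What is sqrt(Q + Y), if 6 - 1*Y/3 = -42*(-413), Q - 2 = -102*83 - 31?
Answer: 7*I*sqrt(1235) ≈ 246.0*I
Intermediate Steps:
Q = -8495 (Q = 2 + (-102*83 - 31) = 2 + (-8466 - 31) = 2 - 8497 = -8495)
Y = -52020 (Y = 18 - (-126)*(-413) = 18 - 3*17346 = 18 - 52038 = -52020)
sqrt(Q + Y) = sqrt(-8495 - 52020) = sqrt(-60515) = 7*I*sqrt(1235)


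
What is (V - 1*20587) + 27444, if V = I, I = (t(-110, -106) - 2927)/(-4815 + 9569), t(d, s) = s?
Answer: 32595145/4754 ≈ 6856.4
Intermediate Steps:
I = -3033/4754 (I = (-106 - 2927)/(-4815 + 9569) = -3033/4754 ≈ -0.63799)
V = -3033/4754 ≈ -0.63799
(V - 1*20587) + 27444 = (-3033/4754 - 1*20587) + 27444 = (-3033/4754 - 20587) + 27444 = -97873631/4754 + 27444 = 32595145/4754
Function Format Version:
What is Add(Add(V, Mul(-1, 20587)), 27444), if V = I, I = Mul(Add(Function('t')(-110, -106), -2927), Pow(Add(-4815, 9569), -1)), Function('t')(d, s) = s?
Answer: Rational(32595145, 4754) ≈ 6856.4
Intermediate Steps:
I = Rational(-3033, 4754) (I = Mul(Add(-106, -2927), Pow(Add(-4815, 9569), -1)) = Mul(-3033, Pow(4754, -1)) = Mul(-3033, Rational(1, 4754)) = Rational(-3033, 4754) ≈ -0.63799)
V = Rational(-3033, 4754) ≈ -0.63799
Add(Add(V, Mul(-1, 20587)), 27444) = Add(Add(Rational(-3033, 4754), Mul(-1, 20587)), 27444) = Add(Add(Rational(-3033, 4754), -20587), 27444) = Add(Rational(-97873631, 4754), 27444) = Rational(32595145, 4754)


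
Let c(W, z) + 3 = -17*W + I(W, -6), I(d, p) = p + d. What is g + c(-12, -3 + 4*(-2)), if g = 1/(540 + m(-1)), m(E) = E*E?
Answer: 99004/541 ≈ 183.00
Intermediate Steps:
I(d, p) = d + p
m(E) = E²
g = 1/541 (g = 1/(540 + (-1)²) = 1/(540 + 1) = 1/541 ≈ 0.0018484)
c(W, z) = -9 - 16*W (c(W, z) = -3 + (-17*W + (W - 6)) = -3 + (-17*W + (-6 + W)) = -3 + (-6 - 16*W) = -9 - 16*W)
g + c(-12, -3 + 4*(-2)) = 1/541 + (-9 - 16*(-12)) = 1/541 + (-9 + 192) = 1/541 + 183 = 99004/541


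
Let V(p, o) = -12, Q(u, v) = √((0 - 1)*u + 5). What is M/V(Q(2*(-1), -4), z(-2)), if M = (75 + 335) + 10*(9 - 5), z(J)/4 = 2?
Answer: -75/2 ≈ -37.500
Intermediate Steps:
z(J) = 8 (z(J) = 4*2 = 8)
Q(u, v) = √(5 - u) (Q(u, v) = √(-u + 5) = √(5 - u))
M = 450 (M = 410 + 10*4 = 410 + 40 = 450)
M/V(Q(2*(-1), -4), z(-2)) = 450/(-12) = 450*(-1/12) = -75/2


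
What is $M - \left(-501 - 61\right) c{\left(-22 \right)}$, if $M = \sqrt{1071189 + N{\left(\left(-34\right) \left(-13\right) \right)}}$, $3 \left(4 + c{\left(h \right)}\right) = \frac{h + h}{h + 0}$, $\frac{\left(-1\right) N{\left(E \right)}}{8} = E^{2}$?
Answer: $- \frac{5620}{3} + i \sqrt{491723} \approx -1873.3 + 701.23 i$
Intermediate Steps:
$N{\left(E \right)} = - 8 E^{2}$
$c{\left(h \right)} = - \frac{10}{3}$ ($c{\left(h \right)} = -4 + \frac{\left(h + h\right) \frac{1}{h + 0}}{3} = -4 + \frac{2 h \frac{1}{h}}{3} = -4 + \frac{1}{3} \cdot 2 = -4 + \frac{2}{3} = - \frac{10}{3}$)
$M = i \sqrt{491723}$ ($M = \sqrt{1071189 - 8 \left(\left(-34\right) \left(-13\right)\right)^{2}} = \sqrt{1071189 - 8 \cdot 442^{2}} = \sqrt{1071189 - 1562912} = \sqrt{-491723} = i \sqrt{491723} \approx 701.23 i$)
$M - \left(-501 - 61\right) c{\left(-22 \right)} = i \sqrt{491723} - \left(-501 - 61\right) \left(- \frac{10}{3}\right) = i \sqrt{491723} - \left(-562\right) \left(- \frac{10}{3}\right) = i \sqrt{491723} - \frac{5620}{3} = - \frac{5620}{3} + i \sqrt{491723}$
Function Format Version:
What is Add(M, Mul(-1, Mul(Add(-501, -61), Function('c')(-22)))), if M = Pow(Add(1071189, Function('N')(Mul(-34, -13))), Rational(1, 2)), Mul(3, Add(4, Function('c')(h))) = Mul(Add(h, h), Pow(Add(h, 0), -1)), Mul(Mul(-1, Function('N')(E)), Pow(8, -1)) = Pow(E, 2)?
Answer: Add(Rational(-5620, 3), Mul(I, Pow(491723, Rational(1, 2)))) ≈ Add(-1873.3, Mul(701.23, I))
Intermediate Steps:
Function('N')(E) = Mul(-8, Pow(E, 2))
Function('c')(h) = Rational(-10, 3) (Function('c')(h) = Add(-4, Mul(Rational(1, 3), Mul(Add(h, h), Pow(Add(h, 0), -1)))) = Add(-4, Mul(Rational(1, 3), Mul(Mul(2, h), Pow(h, -1)))) = Add(-4, Mul(Rational(1, 3), 2)) = Add(-4, Rational(2, 3)) = Rational(-10, 3))
M = Mul(I, Pow(491723, Rational(1, 2))) (M = Pow(Add(1071189, Mul(-8, Pow(Mul(-34, -13), 2))), Rational(1, 2)) = Pow(Add(1071189, Mul(-8, Pow(442, 2))), Rational(1, 2)) = Pow(Add(1071189, Mul(-8, 195364)), Rational(1, 2)) = Pow(Add(1071189, -1562912), Rational(1, 2)) = Pow(-491723, Rational(1, 2)) = Mul(I, Pow(491723, Rational(1, 2))) ≈ Mul(701.23, I))
Add(M, Mul(-1, Mul(Add(-501, -61), Function('c')(-22)))) = Add(Mul(I, Pow(491723, Rational(1, 2))), Mul(-1, Mul(Add(-501, -61), Rational(-10, 3)))) = Add(Mul(I, Pow(491723, Rational(1, 2))), Mul(-1, Mul(-562, Rational(-10, 3)))) = Add(Mul(I, Pow(491723, Rational(1, 2))), Mul(-1, Rational(5620, 3))) = Add(Mul(I, Pow(491723, Rational(1, 2))), Rational(-5620, 3)) = Add(Rational(-5620, 3), Mul(I, Pow(491723, Rational(1, 2))))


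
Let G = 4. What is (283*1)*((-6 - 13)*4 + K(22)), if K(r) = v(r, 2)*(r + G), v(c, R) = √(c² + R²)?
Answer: -21508 + 14716*√122 ≈ 1.4104e+5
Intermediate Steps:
v(c, R) = √(R² + c²)
K(r) = √(4 + r²)*(4 + r) (K(r) = √(2² + r²)*(r + 4) = √(4 + r²)*(4 + r))
(283*1)*((-6 - 13)*4 + K(22)) = (283*1)*((-6 - 13)*4 + √(4 + 22²)*(4 + 22)) = 283*(-19*4 + √(4 + 484)*26) = 283*(-76 + √488*26) = 283*(-76 + (2*√122)*26) = 283*(-76 + 52*√122) = -21508 + 14716*√122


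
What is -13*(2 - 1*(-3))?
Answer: -65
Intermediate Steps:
-13*(2 - 1*(-3)) = -13*(2 + 3) = -13*5 = -65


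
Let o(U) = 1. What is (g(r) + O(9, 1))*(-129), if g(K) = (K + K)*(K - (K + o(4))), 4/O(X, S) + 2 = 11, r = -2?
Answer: -1720/3 ≈ -573.33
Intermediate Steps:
O(X, S) = 4/9 (O(X, S) = 4/(-2 + 11) = 4/9)
g(K) = -2*K (g(K) = (K + K)*(K - (K + 1)) = (2*K)*(K - (1 + K)) = (2*K)*(K + (-1 - K)) = (2*K)*(-1) = -2*K)
(g(r) + O(9, 1))*(-129) = (-2*(-2) + 4/9)*(-129) = (4 + 4/9)*(-129) = (40/9)*(-129) = -1720/3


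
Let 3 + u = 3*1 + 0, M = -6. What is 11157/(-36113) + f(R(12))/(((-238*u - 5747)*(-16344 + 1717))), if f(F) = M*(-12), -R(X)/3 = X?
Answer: -133981441971/433672602671 ≈ -0.30895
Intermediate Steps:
R(X) = -3*X
f(F) = 72 (f(F) = -6*(-12) = 72)
u = 0 (u = -3 + (3*1 + 0) = -3 + (3 + 0) = -3 + 3 = 0)
11157/(-36113) + f(R(12))/(((-238*u - 5747)*(-16344 + 1717))) = 11157/(-36113) + 72/(((-238*0 - 5747)*(-16344 + 1717))) = 11157*(-1/36113) + 72/(((0 - 5747)*(-14627))) = -11157/36113 + 72/((-5747*(-14627))) = -11157/36113 + 72/84061369 = -133981441971/433672602671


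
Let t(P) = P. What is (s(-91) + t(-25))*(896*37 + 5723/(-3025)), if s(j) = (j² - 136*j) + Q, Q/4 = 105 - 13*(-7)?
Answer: 2147576713032/3025 ≈ 7.0994e+8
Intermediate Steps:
Q = 784 (Q = 4*(105 - 13*(-7)) = 4*(105 + 91) = 4*196 = 784)
s(j) = 784 + j² - 136*j (s(j) = (j² - 136*j) + 784 = 784 + j² - 136*j)
(s(-91) + t(-25))*(896*37 + 5723/(-3025)) = ((784 + (-91)² - 136*(-91)) - 25)*(896*37 + 5723/(-3025)) = ((784 + 8281 + 12376) - 25)*(33152 + 5723*(-1/3025)) = (21441 - 25)*(33152 - 5723/3025) = 21416*(100279077/3025) = 2147576713032/3025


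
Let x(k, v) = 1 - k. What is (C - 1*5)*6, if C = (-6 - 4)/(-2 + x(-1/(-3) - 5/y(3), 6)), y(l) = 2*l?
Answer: 90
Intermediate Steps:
C = 20 (C = (-6 - 4)/(-2 + (1 - (-1/(-3) - 5/(2*3)))) = -10/(-2 + (1 - (-1*(-⅓) - 5/6))) = -10/(-2 + (1 - (⅓ - 5*⅙))) = -10/(-2 + (1 - (⅓ - ⅚))) = -10/(-2 + (1 - 1*(-½))) = -10/(-2 + (1 + ½)) = -10/(-2 + 3/2) = -10/(-½) = -10*(-2) = 20)
(C - 1*5)*6 = (20 - 1*5)*6 = (20 - 5)*6 = 15*6 = 90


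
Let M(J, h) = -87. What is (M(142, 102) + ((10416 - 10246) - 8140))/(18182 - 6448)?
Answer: -8057/11734 ≈ -0.68664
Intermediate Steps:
(M(142, 102) + ((10416 - 10246) - 8140))/(18182 - 6448) = (-87 + ((10416 - 10246) - 8140))/(18182 - 6448) = (-87 + (170 - 8140))/11734 = (-87 - 7970)*(1/11734) = -8057*1/11734 = -8057/11734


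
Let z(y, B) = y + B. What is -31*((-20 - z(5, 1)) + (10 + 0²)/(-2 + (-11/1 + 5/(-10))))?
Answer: 22382/27 ≈ 828.96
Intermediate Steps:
z(y, B) = B + y
-31*((-20 - z(5, 1)) + (10 + 0²)/(-2 + (-11/1 + 5/(-10)))) = -31*((-20 - (1 + 5)) + (10 + 0²)/(-2 + (-11/1 + 5/(-10)))) = -31*((-20 - 1*6) + (10 + 0)/(-2 + (-11*1 + 5*(-⅒)))) = -31*((-20 - 6) + 10/(-2 + (-11 - ½))) = -31*(-26 + 10/(-2 - 23/2)) = -31*(-26 + 10/(-27/2)) = -31*(-26 + 10*(-2/27)) = -31*(-26 - 20/27) = -31*(-722/27) = 22382/27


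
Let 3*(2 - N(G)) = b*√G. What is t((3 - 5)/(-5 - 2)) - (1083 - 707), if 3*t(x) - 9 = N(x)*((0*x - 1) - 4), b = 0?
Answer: -1129/3 ≈ -376.33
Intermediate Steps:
N(G) = 2 (N(G) = 2 - 0*√G = 2 - ⅓*0 = 2 + 0 = 2)
t(x) = -⅓ (t(x) = 3 + (2*((0*x - 1) - 4))/3 = 3 + (2*((0 - 1) - 4))/3 = 3 + (2*(-1 - 4))/3 = 3 + (2*(-5))/3 = 3 + (⅓)*(-10) = 3 - 10/3 = -⅓)
t((3 - 5)/(-5 - 2)) - (1083 - 707) = -⅓ - (1083 - 707) = -⅓ - 1*376 = -⅓ - 376 = -1129/3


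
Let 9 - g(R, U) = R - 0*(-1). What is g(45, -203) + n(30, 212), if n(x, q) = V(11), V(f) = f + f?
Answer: -14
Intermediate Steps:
V(f) = 2*f
g(R, U) = 9 - R (g(R, U) = 9 - (R - 0*(-1)) = 9 - (R - 1*0) = 9 - (R + 0) = 9 - R)
n(x, q) = 22 (n(x, q) = 2*11 = 22)
g(45, -203) + n(30, 212) = (9 - 1*45) + 22 = (9 - 45) + 22 = -36 + 22 = -14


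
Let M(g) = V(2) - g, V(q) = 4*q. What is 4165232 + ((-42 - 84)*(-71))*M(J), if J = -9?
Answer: 4317314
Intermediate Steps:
M(g) = 8 - g (M(g) = 4*2 - g = 8 - g)
4165232 + ((-42 - 84)*(-71))*M(J) = 4165232 + ((-42 - 84)*(-71))*(8 - 1*(-9)) = 4165232 + (-126*(-71))*(8 + 9) = 4165232 + 8946*17 = 4165232 + 152082 = 4317314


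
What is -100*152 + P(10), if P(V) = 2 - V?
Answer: -15208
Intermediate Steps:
-100*152 + P(10) = -100*152 + (2 - 1*10) = -15200 + (2 - 10) = -15200 - 8 = -15208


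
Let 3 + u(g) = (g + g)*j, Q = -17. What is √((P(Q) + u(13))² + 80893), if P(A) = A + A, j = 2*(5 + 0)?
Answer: √130622 ≈ 361.42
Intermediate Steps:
j = 10 (j = 2*5 = 10)
P(A) = 2*A
u(g) = -3 + 20*g (u(g) = -3 + (g + g)*10 = -3 + (2*g)*10 = -3 + 20*g)
√((P(Q) + u(13))² + 80893) = √((2*(-17) + (-3 + 20*13))² + 80893) = √((-34 + (-3 + 260))² + 80893) = √((-34 + 257)² + 80893) = √(223² + 80893) = √(49729 + 80893) = √130622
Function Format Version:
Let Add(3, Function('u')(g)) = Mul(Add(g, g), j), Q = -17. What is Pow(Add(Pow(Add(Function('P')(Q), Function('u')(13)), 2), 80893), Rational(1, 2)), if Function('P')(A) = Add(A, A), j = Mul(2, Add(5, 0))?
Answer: Pow(130622, Rational(1, 2)) ≈ 361.42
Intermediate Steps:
j = 10 (j = Mul(2, 5) = 10)
Function('P')(A) = Mul(2, A)
Function('u')(g) = Add(-3, Mul(20, g)) (Function('u')(g) = Add(-3, Mul(Add(g, g), 10)) = Add(-3, Mul(Mul(2, g), 10)) = Add(-3, Mul(20, g)))
Pow(Add(Pow(Add(Function('P')(Q), Function('u')(13)), 2), 80893), Rational(1, 2)) = Pow(Add(Pow(Add(Mul(2, -17), Add(-3, Mul(20, 13))), 2), 80893), Rational(1, 2)) = Pow(Add(Pow(Add(-34, Add(-3, 260)), 2), 80893), Rational(1, 2)) = Pow(Add(Pow(Add(-34, 257), 2), 80893), Rational(1, 2)) = Pow(Add(Pow(223, 2), 80893), Rational(1, 2)) = Pow(Add(49729, 80893), Rational(1, 2)) = Pow(130622, Rational(1, 2))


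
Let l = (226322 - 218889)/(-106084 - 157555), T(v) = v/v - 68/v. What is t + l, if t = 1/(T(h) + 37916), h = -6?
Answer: -844972988/29998163615 ≈ -0.028167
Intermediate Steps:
T(v) = 1 - 68/v
l = -7433/263639 (l = 7433/(-263639) = 7433*(-1/263639) = -7433/263639 ≈ -0.028194)
t = 3/113785 (t = 1/((-68 - 6)/(-6) + 37916) = 1/(-⅙*(-74) + 37916) = 1/(37/3 + 37916) = 1/(113785/3) = 3/113785 ≈ 2.6366e-5)
t + l = 3/113785 - 7433/263639 = -844972988/29998163615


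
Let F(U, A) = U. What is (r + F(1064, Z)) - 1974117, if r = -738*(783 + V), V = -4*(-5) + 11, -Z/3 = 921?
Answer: -2573785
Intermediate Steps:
Z = -2763 (Z = -3*921 = -2763)
V = 31 (V = 20 + 11 = 31)
r = -600732 (r = -738*(783 + 31) = -738*814 = -600732)
(r + F(1064, Z)) - 1974117 = (-600732 + 1064) - 1974117 = -599668 - 1974117 = -2573785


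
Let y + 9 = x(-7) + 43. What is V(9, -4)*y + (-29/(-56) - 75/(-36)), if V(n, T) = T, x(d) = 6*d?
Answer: 5813/168 ≈ 34.601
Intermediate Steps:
y = -8 (y = -9 + (6*(-7) + 43) = -9 + (-42 + 43) = -9 + 1 = -8)
V(9, -4)*y + (-29/(-56) - 75/(-36)) = -4*(-8) + (-29/(-56) - 75/(-36)) = 32 + (-29*(-1/56) - 75*(-1/36)) = 32 + (29/56 + 25/12) = 32 + 437/168 = 5813/168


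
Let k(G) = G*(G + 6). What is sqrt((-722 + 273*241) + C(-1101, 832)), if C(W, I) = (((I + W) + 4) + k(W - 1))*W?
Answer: 2*I*sqrt(332355539) ≈ 36461.0*I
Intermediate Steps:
k(G) = G*(6 + G)
C(W, I) = W*(4 + I + W + (-1 + W)*(5 + W)) (C(W, I) = (((I + W) + 4) + (W - 1)*(6 + (W - 1)))*W = ((4 + I + W) + (-1 + W)*(6 + (-1 + W)))*W = ((4 + I + W) + (-1 + W)*(5 + W))*W = (4 + I + W + (-1 + W)*(5 + W))*W = W*(4 + I + W + (-1 + W)*(5 + W)))
sqrt((-722 + 273*241) + C(-1101, 832)) = sqrt((-722 + 273*241) - 1101*(-1 + 832 + (-1101)**2 + 5*(-1101))) = sqrt((-722 + 65793) - 1101*(-1 + 832 + 1212201 - 5505)) = sqrt(65071 - 1101*1207527) = sqrt(65071 - 1329487227) = sqrt(-1329422156) = 2*I*sqrt(332355539)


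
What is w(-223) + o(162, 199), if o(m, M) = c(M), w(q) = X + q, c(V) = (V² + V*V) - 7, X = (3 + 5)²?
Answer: 79036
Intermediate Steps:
X = 64 (X = 8² = 64)
c(V) = -7 + 2*V² (c(V) = (V² + V²) - 7 = 2*V² - 7 = -7 + 2*V²)
w(q) = 64 + q
o(m, M) = -7 + 2*M²
w(-223) + o(162, 199) = (64 - 223) + (-7 + 2*199²) = -159 + (-7 + 2*39601) = -159 + (-7 + 79202) = -159 + 79195 = 79036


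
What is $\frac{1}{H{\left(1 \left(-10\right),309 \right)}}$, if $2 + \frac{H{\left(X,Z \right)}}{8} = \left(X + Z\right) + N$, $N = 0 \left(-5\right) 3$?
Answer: $\frac{1}{2376} \approx 0.00042088$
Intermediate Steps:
$N = 0$ ($N = 0 \cdot 3 = 0$)
$H{\left(X,Z \right)} = -16 + 8 X + 8 Z$ ($H{\left(X,Z \right)} = -16 + 8 \left(\left(X + Z\right) + 0\right) = -16 + 8 \left(X + Z\right) = -16 + \left(8 X + 8 Z\right) = -16 + 8 X + 8 Z$)
$\frac{1}{H{\left(1 \left(-10\right),309 \right)}} = \frac{1}{-16 + 8 \cdot 1 \left(-10\right) + 8 \cdot 309} = \frac{1}{-16 + 8 \left(-10\right) + 2472} = \frac{1}{-16 - 80 + 2472} = \frac{1}{2376}$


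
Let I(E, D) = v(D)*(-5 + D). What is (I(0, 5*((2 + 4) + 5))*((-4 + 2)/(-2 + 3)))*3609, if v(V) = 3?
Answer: -1082700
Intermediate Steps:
I(E, D) = -15 + 3*D (I(E, D) = 3*(-5 + D) = -15 + 3*D)
(I(0, 5*((2 + 4) + 5))*((-4 + 2)/(-2 + 3)))*3609 = ((-15 + 3*(5*((2 + 4) + 5)))*((-4 + 2)/(-2 + 3)))*3609 = ((-15 + 3*(5*(6 + 5)))*(-2/1))*3609 = ((-15 + 3*(5*11))*(-2*1))*3609 = ((-15 + 3*55)*(-2))*3609 = ((-15 + 165)*(-2))*3609 = (150*(-2))*3609 = -300*3609 = -1082700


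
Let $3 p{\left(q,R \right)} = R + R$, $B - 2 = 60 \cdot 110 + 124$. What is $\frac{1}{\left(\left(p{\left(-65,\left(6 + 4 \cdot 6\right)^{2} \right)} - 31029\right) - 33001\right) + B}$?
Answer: $- \frac{1}{56704} \approx -1.7635 \cdot 10^{-5}$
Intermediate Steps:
$B = 6726$ ($B = 2 + \left(60 \cdot 110 + 124\right) = 2 + \left(6600 + 124\right) = 2 + 6724 = 6726$)
$p{\left(q,R \right)} = \frac{2 R}{3}$ ($p{\left(q,R \right)} = \frac{R + R}{3} = \frac{2 R}{3}$)
$\frac{1}{\left(\left(p{\left(-65,\left(6 + 4 \cdot 6\right)^{2} \right)} - 31029\right) - 33001\right) + B} = \frac{1}{\left(\left(\frac{2 \left(6 + 4 \cdot 6\right)^{2}}{3} - 31029\right) - 33001\right) + 6726} = \frac{1}{\left(\left(\frac{2 \left(6 + 24\right)^{2}}{3} - 31029\right) - 33001\right) + 6726} = \frac{1}{\left(\left(\frac{2 \cdot 30^{2}}{3} - 31029\right) - 33001\right) + 6726} = \frac{1}{\left(\left(\frac{2}{3} \cdot 900 - 31029\right) - 33001\right) + 6726} = \frac{1}{\left(\left(600 - 31029\right) - 33001\right) + 6726} = \frac{1}{\left(-30429 - 33001\right) + 6726} = \frac{1}{-63430 + 6726} = \frac{1}{-56704} = - \frac{1}{56704}$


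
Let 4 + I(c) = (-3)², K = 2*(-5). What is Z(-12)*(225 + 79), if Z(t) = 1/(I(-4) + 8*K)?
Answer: -304/75 ≈ -4.0533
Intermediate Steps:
K = -10
I(c) = 5 (I(c) = -4 + (-3)² = -4 + 9 = 5)
Z(t) = -1/75 (Z(t) = 1/(5 + 8*(-10)) = 1/(5 - 80) = 1/(-75) = -1/75)
Z(-12)*(225 + 79) = -(225 + 79)/75 = -1/75*304 = -304/75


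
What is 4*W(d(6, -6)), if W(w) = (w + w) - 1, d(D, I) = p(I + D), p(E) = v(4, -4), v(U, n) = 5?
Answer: 36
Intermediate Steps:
p(E) = 5
d(D, I) = 5
W(w) = -1 + 2*w (W(w) = 2*w - 1 = -1 + 2*w)
4*W(d(6, -6)) = 4*(-1 + 2*5) = 4*(-1 + 10) = 4*9 = 36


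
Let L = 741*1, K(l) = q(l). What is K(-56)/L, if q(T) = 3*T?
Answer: -56/247 ≈ -0.22672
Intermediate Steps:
K(l) = 3*l
L = 741
K(-56)/L = (3*(-56))/741 = -168*1/741 = -56/247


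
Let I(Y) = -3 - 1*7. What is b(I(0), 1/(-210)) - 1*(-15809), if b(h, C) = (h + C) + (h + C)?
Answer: 1657844/105 ≈ 15789.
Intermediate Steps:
I(Y) = -10 (I(Y) = -3 - 7 = -10)
b(h, C) = 2*C + 2*h (b(h, C) = (C + h) + (C + h) = 2*C + 2*h)
b(I(0), 1/(-210)) - 1*(-15809) = (2/(-210) + 2*(-10)) - 1*(-15809) = (2*(-1/210) - 20) + 15809 = (-1/105 - 20) + 15809 = -2101/105 + 15809 = 1657844/105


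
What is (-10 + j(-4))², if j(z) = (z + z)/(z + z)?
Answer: 81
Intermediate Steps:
j(z) = 1 (j(z) = (2*z)/((2*z)) = (2*z)*(1/(2*z)) = 1)
(-10 + j(-4))² = (-10 + 1)² = (-9)² = 81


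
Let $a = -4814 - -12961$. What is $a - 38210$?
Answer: $-30063$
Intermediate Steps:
$a = 8147$ ($a = -4814 + 12961 = 8147$)
$a - 38210 = 8147 - 38210 = -30063$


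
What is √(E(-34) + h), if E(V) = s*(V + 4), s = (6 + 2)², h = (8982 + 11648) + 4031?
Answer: √22741 ≈ 150.80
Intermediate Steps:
h = 24661 (h = 20630 + 4031 = 24661)
s = 64 (s = 8² = 64)
E(V) = 256 + 64*V (E(V) = 64*(V + 4) = 64*(4 + V) = 256 + 64*V)
√(E(-34) + h) = √((256 + 64*(-34)) + 24661) = √((256 - 2176) + 24661) = √(-1920 + 24661) = √22741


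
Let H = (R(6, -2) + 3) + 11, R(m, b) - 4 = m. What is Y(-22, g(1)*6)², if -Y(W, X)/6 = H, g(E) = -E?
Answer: 20736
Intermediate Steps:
R(m, b) = 4 + m
H = 24 (H = ((4 + 6) + 3) + 11 = (10 + 3) + 11 = 13 + 11 = 24)
Y(W, X) = -144 (Y(W, X) = -6*24 = -144)
Y(-22, g(1)*6)² = (-144)² = 20736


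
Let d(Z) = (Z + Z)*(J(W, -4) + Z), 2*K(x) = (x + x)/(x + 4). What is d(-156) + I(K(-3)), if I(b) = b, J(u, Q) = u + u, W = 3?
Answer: 46797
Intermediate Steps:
K(x) = x/(4 + x) (K(x) = ((x + x)/(x + 4))/2 = ((2*x)/(4 + x))/2 = (2*x/(4 + x))/2 = x/(4 + x))
J(u, Q) = 2*u
d(Z) = 2*Z*(6 + Z) (d(Z) = (Z + Z)*(2*3 + Z) = (2*Z)*(6 + Z) = 2*Z*(6 + Z))
d(-156) + I(K(-3)) = 2*(-156)*(6 - 156) - 3/(4 - 3) = 2*(-156)*(-150) - 3/1 = 46800 - 3*1 = 46800 - 3 = 46797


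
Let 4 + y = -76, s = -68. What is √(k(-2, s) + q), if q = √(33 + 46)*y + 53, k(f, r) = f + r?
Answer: √(-17 - 80*√79) ≈ 26.983*I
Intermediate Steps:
y = -80 (y = -4 - 76 = -80)
q = 53 - 80*√79 (q = √(33 + 46)*(-80) + 53 = √79*(-80) + 53 = -80*√79 + 53 = 53 - 80*√79 ≈ -658.06)
√(k(-2, s) + q) = √((-2 - 68) + (53 - 80*√79)) = √(-70 + (53 - 80*√79)) = √(-17 - 80*√79)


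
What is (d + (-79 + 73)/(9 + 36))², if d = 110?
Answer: 2715904/225 ≈ 12071.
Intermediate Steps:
(d + (-79 + 73)/(9 + 36))² = (110 + (-79 + 73)/(9 + 36))² = (110 - 6/45)² = (110 - 6*1/45)² = (110 - 2/15)² = (1648/15)² = 2715904/225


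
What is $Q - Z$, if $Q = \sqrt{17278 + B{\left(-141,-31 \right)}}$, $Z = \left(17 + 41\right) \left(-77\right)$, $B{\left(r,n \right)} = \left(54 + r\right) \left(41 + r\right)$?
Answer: $4466 + \sqrt{25978} \approx 4627.2$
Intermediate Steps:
$B{\left(r,n \right)} = \left(41 + r\right) \left(54 + r\right)$
$Z = -4466$ ($Z = 58 \left(-77\right) = -4466$)
$Q = \sqrt{25978}$ ($Q = \sqrt{17278 + \left(2214 + \left(-141\right)^{2} + 95 \left(-141\right)\right)} = \sqrt{17278 + \left(2214 + 19881 - 13395\right)} = \sqrt{17278 + 8700} = \sqrt{25978} \approx 161.18$)
$Q - Z = \sqrt{25978} - -4466 = \sqrt{25978} + 4466 = 4466 + \sqrt{25978}$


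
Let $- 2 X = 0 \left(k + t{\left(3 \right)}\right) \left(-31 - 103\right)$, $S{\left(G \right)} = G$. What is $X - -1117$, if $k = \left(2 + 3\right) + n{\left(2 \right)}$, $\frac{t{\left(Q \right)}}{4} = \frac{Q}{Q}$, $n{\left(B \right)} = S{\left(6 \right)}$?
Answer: $1117$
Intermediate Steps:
$n{\left(B \right)} = 6$
$t{\left(Q \right)} = 4$ ($t{\left(Q \right)} = 4 \frac{Q}{Q} = 4 \cdot 1 = 4$)
$k = 11$ ($k = \left(2 + 3\right) + 6 = 5 + 6 = 11$)
$X = 0$ ($X = - \frac{0 \left(11 + 4\right) \left(-31 - 103\right)}{2} = - \frac{0 \cdot 15 \left(-31 - 103\right)}{2} = - \frac{0 \left(-134\right)}{2} = \left(- \frac{1}{2}\right) 0 = 0$)
$X - -1117 = 0 - -1117 = 0 + 1117 = 1117$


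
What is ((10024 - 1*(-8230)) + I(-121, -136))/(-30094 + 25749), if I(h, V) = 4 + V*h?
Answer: -34714/4345 ≈ -7.9894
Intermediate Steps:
((10024 - 1*(-8230)) + I(-121, -136))/(-30094 + 25749) = ((10024 - 1*(-8230)) + (4 - 136*(-121)))/(-30094 + 25749) = ((10024 + 8230) + (4 + 16456))/(-4345) = (18254 + 16460)*(-1/4345) = 34714*(-1/4345) = -34714/4345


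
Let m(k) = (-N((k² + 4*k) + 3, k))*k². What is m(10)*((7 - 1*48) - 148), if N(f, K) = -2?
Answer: -37800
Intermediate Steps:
m(k) = 2*k² (m(k) = (-1*(-2))*k² = 2*k²)
m(10)*((7 - 1*48) - 148) = (2*10²)*((7 - 1*48) - 148) = (2*100)*((7 - 48) - 148) = 200*(-41 - 148) = 200*(-189) = -37800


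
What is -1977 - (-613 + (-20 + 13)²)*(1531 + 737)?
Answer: 1277175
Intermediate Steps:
-1977 - (-613 + (-20 + 13)²)*(1531 + 737) = -1977 - (-613 + (-7)²)*2268 = -1977 - (-613 + 49)*2268 = -1977 - (-564)*2268 = -1977 - 1*(-1279152) = -1977 + 1279152 = 1277175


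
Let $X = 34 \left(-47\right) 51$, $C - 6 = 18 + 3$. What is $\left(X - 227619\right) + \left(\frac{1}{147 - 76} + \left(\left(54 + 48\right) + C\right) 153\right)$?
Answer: $- \frac{20545979}{71} \approx -2.8938 \cdot 10^{5}$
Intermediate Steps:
$C = 27$ ($C = 6 + \left(18 + 3\right) = 6 + 21 = 27$)
$X = -81498$ ($X = \left(-1598\right) 51 = -81498$)
$\left(X - 227619\right) + \left(\frac{1}{147 - 76} + \left(\left(54 + 48\right) + C\right) 153\right) = \left(-81498 - 227619\right) + \left(\frac{1}{147 - 76} + \left(\left(54 + 48\right) + 27\right) 153\right) = -309117 + \left(\frac{1}{71} + \left(102 + 27\right) 153\right) = -309117 + \left(\frac{1}{71} + 129 \cdot 153\right) = -309117 + \left(\frac{1}{71} + 19737\right) = -309117 + \frac{1401328}{71} = - \frac{20545979}{71}$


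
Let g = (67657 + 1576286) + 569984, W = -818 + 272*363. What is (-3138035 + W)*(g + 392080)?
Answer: -7922566182819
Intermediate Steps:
W = 97918 (W = -818 + 98736 = 97918)
g = 2213927 (g = 1643943 + 569984 = 2213927)
(-3138035 + W)*(g + 392080) = (-3138035 + 97918)*(2213927 + 392080) = -3040117*2606007 = -7922566182819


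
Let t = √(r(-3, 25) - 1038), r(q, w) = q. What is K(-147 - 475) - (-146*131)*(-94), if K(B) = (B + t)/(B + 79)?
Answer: -976228670/543 - I*√1041/543 ≈ -1.7978e+6 - 0.059419*I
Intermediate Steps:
t = I*√1041 (t = √(-3 - 1038) = √(-1041) = I*√1041 ≈ 32.265*I)
K(B) = (B + I*√1041)/(79 + B) (K(B) = (B + I*√1041)/(B + 79) = (B + I*√1041)/(79 + B))
K(-147 - 475) - (-146*131)*(-94) = ((-147 - 475) + I*√1041)/(79 + (-147 - 475)) - (-146*131)*(-94) = (-622 + I*√1041)/(79 - 622) - (-19126)*(-94) = (-622 + I*√1041)/(-543) - 1*1797844 = -(-622 + I*√1041)/543 - 1797844 = (622/543 - I*√1041/543) - 1797844 = -976228670/543 - I*√1041/543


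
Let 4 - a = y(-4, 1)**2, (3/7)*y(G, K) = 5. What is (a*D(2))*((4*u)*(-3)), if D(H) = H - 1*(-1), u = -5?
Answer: -23780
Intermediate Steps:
D(H) = 1 + H (D(H) = H + 1 = 1 + H)
y(G, K) = 35/3 (y(G, K) = (7/3)*5 = 35/3)
a = -1189/9 (a = 4 - (35/3)**2 = 4 - 1*1225/9 = 4 - 1225/9 = -1189/9 ≈ -132.11)
(a*D(2))*((4*u)*(-3)) = (-1189*(1 + 2)/9)*((4*(-5))*(-3)) = (-1189/9*3)*(-20*(-3)) = -1189/3*60 = -23780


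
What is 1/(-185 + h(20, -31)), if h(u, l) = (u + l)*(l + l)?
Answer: 1/497 ≈ 0.0020121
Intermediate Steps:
h(u, l) = 2*l*(l + u) (h(u, l) = (l + u)*(2*l) = 2*l*(l + u))
1/(-185 + h(20, -31)) = 1/(-185 + 2*(-31)*(-31 + 20)) = 1/(-185 + 2*(-31)*(-11)) = 1/(-185 + 682) = 1/497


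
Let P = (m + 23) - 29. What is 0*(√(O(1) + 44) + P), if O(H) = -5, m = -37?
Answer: 0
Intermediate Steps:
P = -43 (P = (-37 + 23) - 29 = -14 - 29 = -43)
0*(√(O(1) + 44) + P) = 0*(√(-5 + 44) - 43) = 0*(√39 - 43) = 0*(-43 + √39) = 0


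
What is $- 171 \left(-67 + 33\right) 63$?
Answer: $366282$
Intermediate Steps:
$- 171 \left(-67 + 33\right) 63 = \left(-171\right) \left(-34\right) 63 = 5814 \cdot 63 = 366282$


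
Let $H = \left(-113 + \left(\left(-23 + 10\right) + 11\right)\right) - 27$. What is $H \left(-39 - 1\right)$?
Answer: $5680$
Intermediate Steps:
$H = -142$ ($H = \left(-113 + \left(-13 + 11\right)\right) - 27 = \left(-113 - 2\right) - 27 = -115 - 27 = -142$)
$H \left(-39 - 1\right) = - 142 \left(-39 - 1\right) = \left(-142\right) \left(-40\right) = 5680$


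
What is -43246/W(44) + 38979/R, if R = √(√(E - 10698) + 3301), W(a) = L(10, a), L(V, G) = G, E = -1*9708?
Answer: -21623/22 + 38979/√(3301 + I*√20406) ≈ -304.9 - 14.662*I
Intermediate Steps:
E = -9708
W(a) = a
R = √(3301 + I*√20406) (R = √(√(-9708 - 10698) + 3301) = √(√(-20406) + 3301) = √(I*√20406 + 3301) = √(3301 + I*√20406) ≈ 57.468 + 1.2429*I)
-43246/W(44) + 38979/R = -43246/44 + 38979/(√(3301 + I*√20406)) = -43246*1/44 + 38979/√(3301 + I*√20406) = -21623/22 + 38979/√(3301 + I*√20406)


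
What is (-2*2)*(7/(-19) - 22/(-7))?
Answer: -1476/133 ≈ -11.098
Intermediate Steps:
(-2*2)*(7/(-19) - 22/(-7)) = -4*(7*(-1/19) - 22*(-1/7)) = -4*(-7/19 + 22/7) = -4*369/133 = -1476/133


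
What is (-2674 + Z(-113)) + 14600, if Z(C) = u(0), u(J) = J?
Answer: 11926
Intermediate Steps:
Z(C) = 0
(-2674 + Z(-113)) + 14600 = (-2674 + 0) + 14600 = -2674 + 14600 = 11926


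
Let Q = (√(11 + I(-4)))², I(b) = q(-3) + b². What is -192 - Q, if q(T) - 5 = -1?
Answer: -223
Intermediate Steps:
q(T) = 4 (q(T) = 5 - 1 = 4)
I(b) = 4 + b²
Q = 31 (Q = (√(11 + (4 + (-4)²)))² = (√(11 + (4 + 16)))² = (√(11 + 20))² = (√31)² = 31)
-192 - Q = -192 - 1*31 = -192 - 31 = -223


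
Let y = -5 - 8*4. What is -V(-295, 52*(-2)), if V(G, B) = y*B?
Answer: -3848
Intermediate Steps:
y = -37 (y = -5 - 32 = -37)
V(G, B) = -37*B
-V(-295, 52*(-2)) = -(-37)*52*(-2) = -(-37)*(-104) = -1*3848 = -3848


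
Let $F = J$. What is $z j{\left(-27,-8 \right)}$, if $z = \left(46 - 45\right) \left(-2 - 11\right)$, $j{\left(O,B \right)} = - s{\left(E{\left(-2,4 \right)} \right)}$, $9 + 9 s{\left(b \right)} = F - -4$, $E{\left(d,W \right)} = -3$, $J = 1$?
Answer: $- \frac{52}{9} \approx -5.7778$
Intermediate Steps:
$F = 1$
$s{\left(b \right)} = - \frac{4}{9}$ ($s{\left(b \right)} = -1 + \frac{1 - -4}{9} = -1 + \frac{1 + 4}{9} = -1 + \frac{1}{9} \cdot 5 = -1 + \frac{5}{9} = - \frac{4}{9}$)
$j{\left(O,B \right)} = \frac{4}{9}$ ($j{\left(O,B \right)} = \left(-1\right) \left(- \frac{4}{9}\right) = \frac{4}{9}$)
$z = -13$ ($z = 1 \left(-13\right) = -13$)
$z j{\left(-27,-8 \right)} = \left(-13\right) \frac{4}{9} = - \frac{52}{9}$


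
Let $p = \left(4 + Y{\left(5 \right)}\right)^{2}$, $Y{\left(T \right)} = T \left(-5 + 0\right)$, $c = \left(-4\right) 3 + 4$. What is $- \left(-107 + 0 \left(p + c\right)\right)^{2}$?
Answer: $-11449$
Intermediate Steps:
$c = -8$ ($c = -12 + 4 = -8$)
$Y{\left(T \right)} = - 5 T$ ($Y{\left(T \right)} = T \left(-5\right) = - 5 T$)
$p = 441$ ($p = \left(4 - 25\right)^{2} = \left(-21\right)^{2} = 441$)
$- \left(-107 + 0 \left(p + c\right)\right)^{2} = - \left(-107 + 0 \left(441 - 8\right)\right)^{2} = - \left(-107 + 0 \cdot 433\right)^{2} = - \left(-107 + 0\right)^{2} = - \left(-107\right)^{2} = \left(-1\right) 11449 = -11449$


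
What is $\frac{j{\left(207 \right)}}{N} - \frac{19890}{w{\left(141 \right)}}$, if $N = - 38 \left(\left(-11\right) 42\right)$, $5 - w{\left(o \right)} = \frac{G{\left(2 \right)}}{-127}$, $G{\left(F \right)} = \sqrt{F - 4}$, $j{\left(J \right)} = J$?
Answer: $- \frac{94815658363}{23835196} + \frac{280670 i \sqrt{2}}{44803} \approx -3978.0 + 8.8594 i$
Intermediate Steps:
$G{\left(F \right)} = \sqrt{-4 + F}$
$w{\left(o \right)} = 5 + \frac{i \sqrt{2}}{127}$ ($w{\left(o \right)} = 5 - \frac{\sqrt{-4 + 2}}{-127} = 5 - \sqrt{-2} \left(- \frac{1}{127}\right) = 5 - i \sqrt{2} \left(- \frac{1}{127}\right) = 5 - - \frac{i \sqrt{2}}{127} = 5 + \frac{i \sqrt{2}}{127}$)
$N = 17556$ ($N = \left(-38\right) \left(-462\right) = 17556$)
$\frac{j{\left(207 \right)}}{N} - \frac{19890}{w{\left(141 \right)}} = \frac{207}{17556} - \frac{19890}{5 + \frac{i \sqrt{2}}{127}} = 207 \cdot \frac{1}{17556} - \frac{19890}{5 + \frac{i \sqrt{2}}{127}} = \frac{69}{5852} - \frac{19890}{5 + \frac{i \sqrt{2}}{127}}$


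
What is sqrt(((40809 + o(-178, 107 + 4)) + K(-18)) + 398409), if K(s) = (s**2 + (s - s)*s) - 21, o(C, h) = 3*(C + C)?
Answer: 9*sqrt(5413) ≈ 662.16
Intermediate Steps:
o(C, h) = 6*C (o(C, h) = 3*(2*C) = 6*C)
K(s) = -21 + s**2 (K(s) = (s**2 + 0*s) - 21 = (s**2 + 0) - 21 = s**2 - 21 = -21 + s**2)
sqrt(((40809 + o(-178, 107 + 4)) + K(-18)) + 398409) = sqrt(((40809 + 6*(-178)) + (-21 + (-18)**2)) + 398409) = sqrt(((40809 - 1068) + (-21 + 324)) + 398409) = sqrt((39741 + 303) + 398409) = sqrt(40044 + 398409) = sqrt(438453) = 9*sqrt(5413)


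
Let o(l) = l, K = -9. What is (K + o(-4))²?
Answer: 169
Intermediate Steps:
(K + o(-4))² = (-9 - 4)² = (-13)² = 169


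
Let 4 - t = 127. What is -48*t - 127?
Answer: 5777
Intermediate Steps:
t = -123 (t = 4 - 1*127 = 4 - 127 = -123)
-48*t - 127 = -48*(-123) - 127 = 5904 - 127 = 5777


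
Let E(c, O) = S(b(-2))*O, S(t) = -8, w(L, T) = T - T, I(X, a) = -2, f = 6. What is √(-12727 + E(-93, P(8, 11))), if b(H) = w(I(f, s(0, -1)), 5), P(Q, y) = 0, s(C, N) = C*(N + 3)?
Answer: I*√12727 ≈ 112.81*I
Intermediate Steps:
s(C, N) = C*(3 + N)
w(L, T) = 0
b(H) = 0
E(c, O) = -8*O
√(-12727 + E(-93, P(8, 11))) = √(-12727 - 8*0) = √(-12727 + 0) = √(-12727) = I*√12727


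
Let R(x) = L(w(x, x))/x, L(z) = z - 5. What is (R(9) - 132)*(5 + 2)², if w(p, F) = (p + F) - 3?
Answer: -57722/9 ≈ -6413.6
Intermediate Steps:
w(p, F) = -3 + F + p (w(p, F) = (F + p) - 3 = -3 + F + p)
L(z) = -5 + z
R(x) = (-8 + 2*x)/x (R(x) = (-5 + (-3 + x + x))/x = (-5 + (-3 + 2*x))/x = (-8 + 2*x)/x)
(R(9) - 132)*(5 + 2)² = ((2 - 8/9) - 132)*(5 + 2)² = ((2 - 8*⅑) - 132)*7² = ((2 - 8/9) - 132)*49 = (10/9 - 132)*49 = -1178/9*49 = -57722/9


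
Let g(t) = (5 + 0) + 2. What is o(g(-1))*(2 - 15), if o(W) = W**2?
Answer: -637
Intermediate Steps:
g(t) = 7 (g(t) = 5 + 2 = 7)
o(g(-1))*(2 - 15) = 7**2*(2 - 15) = 49*(-13) = -637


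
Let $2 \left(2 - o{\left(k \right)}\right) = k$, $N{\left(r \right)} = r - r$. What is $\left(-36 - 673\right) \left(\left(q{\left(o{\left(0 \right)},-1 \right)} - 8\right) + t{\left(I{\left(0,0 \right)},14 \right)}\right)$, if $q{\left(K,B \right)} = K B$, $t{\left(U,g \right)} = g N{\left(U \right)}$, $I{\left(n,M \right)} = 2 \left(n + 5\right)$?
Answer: $7090$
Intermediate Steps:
$N{\left(r \right)} = 0$
$I{\left(n,M \right)} = 10 + 2 n$ ($I{\left(n,M \right)} = 2 \left(5 + n\right) = 10 + 2 n$)
$o{\left(k \right)} = 2 - \frac{k}{2}$
$t{\left(U,g \right)} = 0$ ($t{\left(U,g \right)} = g 0 = 0$)
$q{\left(K,B \right)} = B K$
$\left(-36 - 673\right) \left(\left(q{\left(o{\left(0 \right)},-1 \right)} - 8\right) + t{\left(I{\left(0,0 \right)},14 \right)}\right) = \left(-36 - 673\right) \left(\left(- (2 - 0) - 8\right) + 0\right) = - 709 \left(\left(- (2 + 0) - 8\right) + 0\right) = - 709 \left(\left(\left(-1\right) 2 - 8\right) + 0\right) = - 709 \left(\left(-2 - 8\right) + 0\right) = - 709 \left(-10 + 0\right) = \left(-709\right) \left(-10\right) = 7090$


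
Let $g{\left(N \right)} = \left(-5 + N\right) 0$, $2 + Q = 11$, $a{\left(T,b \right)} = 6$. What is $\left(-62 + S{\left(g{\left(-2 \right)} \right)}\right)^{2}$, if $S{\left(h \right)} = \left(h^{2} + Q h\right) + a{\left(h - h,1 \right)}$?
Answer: $3136$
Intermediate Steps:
$Q = 9$ ($Q = -2 + 11 = 9$)
$g{\left(N \right)} = 0$
$S{\left(h \right)} = 6 + h^{2} + 9 h$ ($S{\left(h \right)} = \left(h^{2} + 9 h\right) + 6 = 6 + h^{2} + 9 h$)
$\left(-62 + S{\left(g{\left(-2 \right)} \right)}\right)^{2} = \left(-62 + \left(6 + 0^{2} + 9 \cdot 0\right)\right)^{2} = \left(-62 + \left(6 + 0 + 0\right)\right)^{2} = \left(-62 + 6\right)^{2} = \left(-56\right)^{2} = 3136$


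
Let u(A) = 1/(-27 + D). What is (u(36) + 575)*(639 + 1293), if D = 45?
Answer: 3333022/3 ≈ 1.1110e+6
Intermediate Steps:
u(A) = 1/18 (u(A) = 1/(-27 + 45) = 1/18)
(u(36) + 575)*(639 + 1293) = (1/18 + 575)*(639 + 1293) = (10351/18)*1932 = 3333022/3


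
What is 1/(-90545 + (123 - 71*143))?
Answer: -1/100575 ≈ -9.9428e-6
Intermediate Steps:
1/(-90545 + (123 - 71*143)) = 1/(-90545 + (123 - 10153)) = 1/(-90545 - 10030) = 1/(-100575) = -1/100575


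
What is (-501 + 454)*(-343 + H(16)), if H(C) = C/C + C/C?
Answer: 16027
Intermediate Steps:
H(C) = 2 (H(C) = 1 + 1 = 2)
(-501 + 454)*(-343 + H(16)) = (-501 + 454)*(-343 + 2) = -47*(-341) = 16027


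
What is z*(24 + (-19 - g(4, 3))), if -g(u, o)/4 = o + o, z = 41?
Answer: 1189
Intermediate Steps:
g(u, o) = -8*o (g(u, o) = -4*(o + o) = -8*o)
z*(24 + (-19 - g(4, 3))) = 41*(24 + (-19 - (-8)*3)) = 41*(24 + (-19 - 1*(-24))) = 41*(24 + (-19 + 24)) = 41*(24 + 5) = 41*29 = 1189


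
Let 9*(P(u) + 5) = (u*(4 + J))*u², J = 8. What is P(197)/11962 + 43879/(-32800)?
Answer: 500748901903/588530400 ≈ 850.85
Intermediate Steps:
P(u) = -5 + 4*u³/3 (P(u) = -5 + ((u*(4 + 8))*u²)/9 = -5 + ((u*12)*u²)/9 = -5 + ((12*u)*u²)/9 = -5 + (12*u³)/9 = -5 + 4*u³/3)
P(197)/11962 + 43879/(-32800) = (-5 + (4/3)*197³)/11962 + 43879/(-32800) = (-5 + (4/3)*7645373)*(1/11962) + 43879*(-1/32800) = (-5 + 30581492/3)*(1/11962) - 43879/32800 = (30581477/3)*(1/11962) - 43879/32800 = 30581477/35886 - 43879/32800 = 500748901903/588530400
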